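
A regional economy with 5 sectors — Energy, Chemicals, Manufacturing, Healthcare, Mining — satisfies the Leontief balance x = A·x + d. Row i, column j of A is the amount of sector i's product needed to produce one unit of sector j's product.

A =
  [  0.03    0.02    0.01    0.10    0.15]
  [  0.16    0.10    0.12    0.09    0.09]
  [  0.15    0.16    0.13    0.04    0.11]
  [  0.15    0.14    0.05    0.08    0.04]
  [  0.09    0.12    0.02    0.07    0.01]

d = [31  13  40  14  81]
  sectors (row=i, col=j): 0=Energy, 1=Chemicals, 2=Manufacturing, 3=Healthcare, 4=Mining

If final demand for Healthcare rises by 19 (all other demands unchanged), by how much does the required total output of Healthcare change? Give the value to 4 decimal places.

Form M = I − A:
  [  0.97   -0.02   -0.01   -0.10   -0.15]
  [ -0.16    0.90   -0.12   -0.09   -0.09]
  [ -0.15   -0.16    0.87   -0.04   -0.11]
  [ -0.15   -0.14   -0.05    0.92   -0.04]
  [ -0.09   -0.12   -0.02   -0.07    0.99]
Leontief inverse L = M⁻¹:
  [  1.0877    0.0766    0.0353    0.1411    0.1814]
  [  0.2683    1.1991    0.1822    0.1678    0.1767]
  [  0.2673    0.2656    1.2008    0.1227    0.2030]
  [  0.2394    0.2169    0.1012    1.1472    0.1136]
  [  0.1537    0.1730    0.0567    0.1168    1.0601]
Total output x = L · d:
  x_0 = 1.0877·31 + 0.0766·13 + 0.0353·40 + 0.1411·14 + 0.1814·81 = 52.7938
  x_1 = 0.2683·31 + 1.1991·13 + 0.1822·40 + 0.1678·14 + 0.1767·81 = 47.8556
  x_2 = 0.2673·31 + 0.2656·13 + 1.2008·40 + 0.1227·14 + 0.2030·81 = 77.9366
  x_3 = 0.2394·31 + 0.2169·13 + 0.1012·40 + 1.1472·14 + 0.1136·81 = 39.5514
  x_4 = 0.1537·31 + 0.1730·13 + 0.0567·40 + 0.1168·14 + 1.0601·81 = 96.7893
Δx_3 = L[3,3] · Δd_3 = 1.1472 · 19 = 21.7976

21.7976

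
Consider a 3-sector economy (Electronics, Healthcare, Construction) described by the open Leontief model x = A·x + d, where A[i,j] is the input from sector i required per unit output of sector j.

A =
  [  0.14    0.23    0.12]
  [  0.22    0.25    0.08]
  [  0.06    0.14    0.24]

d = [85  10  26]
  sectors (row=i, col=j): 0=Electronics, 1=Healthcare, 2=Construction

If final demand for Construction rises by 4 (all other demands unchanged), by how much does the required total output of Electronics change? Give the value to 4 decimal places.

1.0039

Form M = I − A:
  [  0.86   -0.23   -0.12]
  [ -0.22    0.75   -0.08]
  [ -0.06   -0.14    0.76]
Leontief inverse L = M⁻¹:
  [  1.2938    0.4436    0.2510]
  [  0.3982    1.4966    0.2204]
  [  0.1755    0.3107    1.3762]
Total output x = L · d:
  x_0 = 1.2938·85 + 0.4436·10 + 0.2510·26 = 120.9330
  x_1 = 0.3982·85 + 1.4966·10 + 0.2204·26 = 54.5463
  x_2 = 0.1755·85 + 0.3107·10 + 1.3762·26 = 53.8059
Δx_0 = L[0,2] · Δd_2 = 0.2510 · 4 = 1.0039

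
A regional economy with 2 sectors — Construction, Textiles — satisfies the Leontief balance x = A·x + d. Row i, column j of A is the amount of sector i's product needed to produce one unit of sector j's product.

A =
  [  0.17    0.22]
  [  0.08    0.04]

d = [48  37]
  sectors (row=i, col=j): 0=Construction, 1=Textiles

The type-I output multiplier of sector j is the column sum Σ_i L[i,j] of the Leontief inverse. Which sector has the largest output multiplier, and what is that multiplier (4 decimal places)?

Textiles (1.3475)

Form M = I − A:
  [  0.83   -0.22]
  [ -0.08    0.96]
Leontief inverse L = M⁻¹:
  [  1.2320    0.2823]
  [  0.1027    1.0652]
Total output x = L · d:
  x_0 = 1.2320·48 + 0.2823·37 = 69.5842
  x_1 = 0.1027·48 + 1.0652·37 = 44.3403
Output multipliers (column sums of L):
  Construction: 1.3347
  Textiles: 1.3475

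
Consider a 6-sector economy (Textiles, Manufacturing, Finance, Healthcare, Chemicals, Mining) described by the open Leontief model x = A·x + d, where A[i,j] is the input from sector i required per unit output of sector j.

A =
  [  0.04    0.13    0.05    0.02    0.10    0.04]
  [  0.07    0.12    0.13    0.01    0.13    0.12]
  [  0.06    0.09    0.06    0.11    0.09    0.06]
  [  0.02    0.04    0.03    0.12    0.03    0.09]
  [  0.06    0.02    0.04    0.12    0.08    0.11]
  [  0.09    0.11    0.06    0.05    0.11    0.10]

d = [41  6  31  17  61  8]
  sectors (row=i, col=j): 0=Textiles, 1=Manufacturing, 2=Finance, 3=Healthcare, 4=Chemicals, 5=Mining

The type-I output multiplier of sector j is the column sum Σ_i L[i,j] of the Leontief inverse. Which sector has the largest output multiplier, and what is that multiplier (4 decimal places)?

Chemicals (1.9959)

Form M = I − A:
  [  0.96   -0.13   -0.05   -0.02   -0.10   -0.04]
  [ -0.07    0.88   -0.13   -0.01   -0.13   -0.12]
  [ -0.06   -0.09    0.94   -0.11   -0.09   -0.06]
  [ -0.02   -0.04   -0.03    0.88   -0.03   -0.09]
  [ -0.06   -0.02   -0.04   -0.12    0.92   -0.11]
  [ -0.09   -0.11   -0.06   -0.05   -0.11    0.90]
Leontief inverse L = M⁻¹:
  [  1.0840    0.1909    0.1004    0.0686    0.1698    0.1079]
  [  0.1382    1.2141    0.2020    0.0867    0.2353    0.2189]
  [  0.1080    0.1586    1.1129    0.1737    0.1651    0.1377]
  [  0.0533    0.0874    0.0647    1.1658    0.0798    0.1447]
  [  0.1030    0.0802    0.0824    0.1798    1.1448    0.1787]
  [  0.1480    0.1927    0.1226    0.1158    0.2011    1.1877]
Total output x = L · d:
  x_0 = 1.0840·41 + 0.1909·6 + 0.1004·31 + 0.0686·17 + 0.1698·61 + 0.1079·8 = 61.0866
  x_1 = 0.1382·41 + 1.2141·6 + 0.2020·31 + 0.0867·17 + 0.2353·61 + 0.2189·8 = 36.7946
  x_2 = 0.1080·41 + 0.1586·6 + 1.1129·31 + 0.1737·17 + 0.1651·61 + 0.1377·8 = 54.0061
  x_3 = 0.0533·41 + 0.0874·6 + 0.0647·31 + 1.1658·17 + 0.0798·61 + 0.1447·8 = 30.5565
  x_4 = 0.1030·41 + 0.0802·6 + 0.0824·31 + 0.1798·17 + 1.1448·61 + 0.1787·8 = 81.5783
  x_5 = 0.1480·41 + 0.1927·6 + 0.1226·31 + 0.1158·17 + 0.2011·61 + 1.1877·8 = 34.7633
Output multipliers (column sums of L):
  Textiles: 1.6345
  Manufacturing: 1.9238
  Finance: 1.6850
  Healthcare: 1.7904
  Chemicals: 1.9959
  Mining: 1.9756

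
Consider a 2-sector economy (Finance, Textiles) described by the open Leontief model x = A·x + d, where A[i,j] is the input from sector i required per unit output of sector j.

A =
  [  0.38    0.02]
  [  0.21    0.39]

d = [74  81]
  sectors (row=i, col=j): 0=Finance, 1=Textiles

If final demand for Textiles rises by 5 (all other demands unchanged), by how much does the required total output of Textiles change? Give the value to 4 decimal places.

8.2888

Form M = I − A:
  [  0.62   -0.02]
  [ -0.21    0.61]
Leontief inverse L = M⁻¹:
  [  1.6310    0.0535]
  [  0.5615    1.6578]
Total output x = L · d:
  x_0 = 1.6310·74 + 0.0535·81 = 125.0267
  x_1 = 0.5615·74 + 1.6578·81 = 175.8289
Δx_1 = L[1,1] · Δd_1 = 1.6578 · 5 = 8.2888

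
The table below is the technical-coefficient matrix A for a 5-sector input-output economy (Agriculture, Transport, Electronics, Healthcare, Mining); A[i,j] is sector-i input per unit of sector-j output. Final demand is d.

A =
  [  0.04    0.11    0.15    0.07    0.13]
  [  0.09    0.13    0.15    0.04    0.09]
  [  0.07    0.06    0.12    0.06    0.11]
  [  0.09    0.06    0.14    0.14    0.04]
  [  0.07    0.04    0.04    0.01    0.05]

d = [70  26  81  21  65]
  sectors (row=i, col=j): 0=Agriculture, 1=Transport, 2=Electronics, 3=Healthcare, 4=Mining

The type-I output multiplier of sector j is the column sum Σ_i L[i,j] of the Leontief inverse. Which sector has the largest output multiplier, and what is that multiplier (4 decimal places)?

Form M = I − A:
  [  0.96   -0.11   -0.15   -0.07   -0.13]
  [ -0.09    0.87   -0.15   -0.04   -0.09]
  [ -0.07   -0.06    0.88   -0.06   -0.11]
  [ -0.09   -0.06   -0.14    0.86   -0.04]
  [ -0.07   -0.04   -0.04   -0.01    0.95]
Leontief inverse L = M⁻¹:
  [  1.1014    0.1735    0.2451    0.1171    0.2005]
  [  0.1512    1.1996    0.2518    0.0876    0.1672]
  [  0.1199    0.1127    1.1998    0.1007    0.1702]
  [  0.1497    0.1234    0.2423    1.1989    0.1107]
  [  0.0941    0.0693    0.0817    0.0292    1.0828]
Total output x = L · d:
  x_0 = 1.1014·70 + 0.1735·26 + 0.2451·81 + 0.1171·21 + 0.2005·65 = 116.9463
  x_1 = 0.1512·70 + 1.1996·26 + 0.2518·81 + 0.0876·21 + 0.1672·65 = 74.8802
  x_2 = 0.1199·70 + 0.1127·26 + 1.1998·81 + 0.1007·21 + 0.1702·65 = 121.6831
  x_3 = 0.1497·70 + 0.1234·26 + 0.2423·81 + 1.1989·21 + 0.1107·65 = 65.6905
  x_4 = 0.0941·70 + 0.0693·26 + 0.0817·81 + 0.0292·21 + 1.0828·65 = 86.0060
Output multipliers (column sums of L):
  Agriculture: 1.6164
  Transport: 1.6785
  Electronics: 2.0207
  Healthcare: 1.5335
  Mining: 1.7314

Electronics (2.0207)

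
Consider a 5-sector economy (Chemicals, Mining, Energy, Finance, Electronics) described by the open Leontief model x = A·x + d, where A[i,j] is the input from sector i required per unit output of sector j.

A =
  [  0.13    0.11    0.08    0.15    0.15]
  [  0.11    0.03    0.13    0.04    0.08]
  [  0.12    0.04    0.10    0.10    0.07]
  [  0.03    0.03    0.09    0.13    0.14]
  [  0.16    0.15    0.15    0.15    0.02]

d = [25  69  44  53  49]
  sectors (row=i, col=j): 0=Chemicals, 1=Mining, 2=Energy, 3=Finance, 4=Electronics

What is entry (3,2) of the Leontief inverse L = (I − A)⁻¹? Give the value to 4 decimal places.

L[3,2] = 0.1829

Form M = I − A:
  [  0.87   -0.11   -0.08   -0.15   -0.15]
  [ -0.11    0.97   -0.13   -0.04   -0.08]
  [ -0.12   -0.04    0.90   -0.10   -0.07]
  [ -0.03   -0.03   -0.09    0.87   -0.14]
  [ -0.16   -0.15   -0.15   -0.15    0.98]
Leontief inverse L = M⁻¹:
  [  1.2645    0.2030    0.2163    0.2985    0.2682]
  [  0.2006    1.0906    0.2147    0.1361    0.1545]
  [  0.2131    0.1037    1.1915    0.2053    0.1555]
  [  0.1189    0.0924    0.1829    1.2322    0.2148]
  [  0.2880    0.2301    0.2785    0.2896    1.1445]
Total output x = L · d:
  x_0 = 1.2645·25 + 0.2030·69 + 0.2163·44 + 0.2985·53 + 0.2682·49 = 84.0997
  x_1 = 0.2006·25 + 1.0906·69 + 0.2147·44 + 0.1361·53 + 0.1545·49 = 104.4994
  x_2 = 0.2131·25 + 0.1037·69 + 1.1915·44 + 0.2053·53 + 0.1555·49 = 83.4094
  x_3 = 0.1189·25 + 0.0924·69 + 0.1829·44 + 1.2322·53 + 0.2148·49 = 93.2317
  x_4 = 0.2880·25 + 0.2301·69 + 0.2785·44 + 0.2896·53 + 1.1445·49 = 106.7623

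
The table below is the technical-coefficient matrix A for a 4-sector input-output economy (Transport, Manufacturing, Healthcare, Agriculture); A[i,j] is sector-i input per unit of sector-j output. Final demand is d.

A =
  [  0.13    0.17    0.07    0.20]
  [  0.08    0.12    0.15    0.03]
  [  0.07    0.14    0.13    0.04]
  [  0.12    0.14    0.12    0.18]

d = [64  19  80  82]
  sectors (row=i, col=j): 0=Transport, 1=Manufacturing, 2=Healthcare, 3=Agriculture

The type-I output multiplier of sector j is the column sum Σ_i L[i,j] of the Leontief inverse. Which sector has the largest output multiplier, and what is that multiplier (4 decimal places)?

Manufacturing (2.0626)

Form M = I − A:
  [  0.87   -0.17   -0.07   -0.20]
  [ -0.08    0.88   -0.15   -0.03]
  [ -0.07   -0.14    0.87   -0.04]
  [ -0.12   -0.14   -0.12    0.82]
Leontief inverse L = M⁻¹:
  [  1.2399    0.3229    0.2001    0.3240]
  [  0.1431    1.2156    0.2336    0.0908]
  [  0.1332    0.2349    1.2145    0.1003]
  [  0.2254    0.2892    0.2469    1.2971]
Total output x = L · d:
  x_0 = 1.2399·64 + 0.3229·19 + 0.2001·80 + 0.3240·82 = 128.0669
  x_1 = 0.1431·64 + 1.2156·19 + 0.2336·80 + 0.0908·82 = 58.3881
  x_2 = 0.1332·64 + 0.2349·19 + 1.2145·80 + 0.1003·82 = 118.3682
  x_3 = 0.2254·64 + 0.2892·19 + 0.2469·80 + 1.2971·82 = 146.0324
Output multipliers (column sums of L):
  Transport: 1.7415
  Manufacturing: 2.0626
  Healthcare: 1.8951
  Agriculture: 1.8122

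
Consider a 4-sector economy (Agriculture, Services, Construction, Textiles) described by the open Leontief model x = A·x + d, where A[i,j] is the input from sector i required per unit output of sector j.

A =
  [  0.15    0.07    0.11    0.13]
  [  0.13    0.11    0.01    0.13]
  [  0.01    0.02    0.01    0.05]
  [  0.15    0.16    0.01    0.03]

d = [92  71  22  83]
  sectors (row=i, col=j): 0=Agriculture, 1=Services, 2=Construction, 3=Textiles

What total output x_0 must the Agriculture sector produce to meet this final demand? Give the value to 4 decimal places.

Form M = I − A:
  [  0.85   -0.07   -0.11   -0.13]
  [ -0.13    0.89   -0.01   -0.13]
  [ -0.01   -0.02    0.99   -0.05]
  [ -0.15   -0.16   -0.01    0.97]
Leontief inverse L = M⁻¹:
  [  1.2323    0.1343    0.1402    0.1904]
  [  0.2133    1.1750    0.0375    0.1880]
  [  0.0282    0.0360    1.0142    0.0609]
  [  0.2260    0.2150    0.0383    1.0920]
Total output x = L · d:
  x_0 = 1.2323·92 + 0.1343·71 + 0.1402·22 + 0.1904·83 = 141.7874
  x_1 = 0.2133·92 + 1.1750·71 + 0.0375·22 + 0.1880·83 = 119.4799
  x_2 = 0.0282·92 + 0.0360·71 + 1.0142·22 + 0.0609·83 = 32.5094
  x_3 = 0.2260·92 + 0.2150·71 + 0.0383·22 + 1.0920·83 = 127.5361

141.7874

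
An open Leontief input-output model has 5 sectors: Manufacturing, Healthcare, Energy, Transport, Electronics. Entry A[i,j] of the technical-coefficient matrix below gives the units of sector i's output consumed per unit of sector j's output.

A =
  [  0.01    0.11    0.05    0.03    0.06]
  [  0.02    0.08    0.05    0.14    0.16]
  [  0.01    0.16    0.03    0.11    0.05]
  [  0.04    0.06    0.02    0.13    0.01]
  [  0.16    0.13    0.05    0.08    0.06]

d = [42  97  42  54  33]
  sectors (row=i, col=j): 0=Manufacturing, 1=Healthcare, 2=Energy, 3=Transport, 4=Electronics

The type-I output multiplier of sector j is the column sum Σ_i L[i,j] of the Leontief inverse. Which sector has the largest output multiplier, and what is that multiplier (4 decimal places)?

Form M = I − A:
  [  0.99   -0.11   -0.05   -0.03   -0.06]
  [ -0.02    0.92   -0.05   -0.14   -0.16]
  [ -0.01   -0.16    0.97   -0.11   -0.05]
  [ -0.04   -0.06   -0.02    0.87   -0.01]
  [ -0.16   -0.13   -0.05   -0.08    0.94]
Leontief inverse L = M⁻¹:
  [  1.0326    0.1540    0.0677    0.0778    0.0966]
  [  0.0662    1.1517    0.0779    0.2165    0.2067]
  [  0.0377    0.2128    1.0525    0.1775    0.0965]
  [  0.0551    0.0938    0.0336    1.1738    0.0338]
  [  0.1916    0.2048    0.0811    0.1525    1.1169]
Total output x = L · d:
  x_0 = 1.0326·42 + 0.1540·97 + 0.0677·42 + 0.0778·54 + 0.0966·33 = 68.5406
  x_1 = 0.0662·42 + 1.1517·97 + 0.0779·42 + 0.2165·54 + 0.2067·33 = 136.2838
  x_2 = 0.0377·42 + 0.2128·97 + 1.0525·42 + 0.1775·54 + 0.0965·33 = 79.1922
  x_3 = 0.0551·42 + 0.0938·97 + 0.0336·42 + 1.1738·54 + 0.0338·33 = 77.3180
  x_4 = 0.1916·42 + 0.2048·97 + 0.0811·42 + 0.1525·54 + 1.1169·33 = 76.4132
Output multipliers (column sums of L):
  Manufacturing: 1.3833
  Healthcare: 1.8170
  Energy: 1.3129
  Transport: 1.7981
  Electronics: 1.5504

Healthcare (1.8170)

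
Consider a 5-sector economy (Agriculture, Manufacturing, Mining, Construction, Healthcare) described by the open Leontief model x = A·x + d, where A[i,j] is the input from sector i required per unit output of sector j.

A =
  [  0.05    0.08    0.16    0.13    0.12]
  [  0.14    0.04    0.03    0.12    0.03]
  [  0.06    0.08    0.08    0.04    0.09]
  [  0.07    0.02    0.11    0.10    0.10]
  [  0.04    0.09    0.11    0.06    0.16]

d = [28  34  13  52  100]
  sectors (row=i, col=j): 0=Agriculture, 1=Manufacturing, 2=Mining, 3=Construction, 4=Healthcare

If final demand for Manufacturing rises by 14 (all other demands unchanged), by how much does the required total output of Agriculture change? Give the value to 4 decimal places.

Form M = I − A:
  [  0.95   -0.08   -0.16   -0.13   -0.12]
  [ -0.14    0.96   -0.03   -0.12   -0.03]
  [ -0.06   -0.08    0.92   -0.04   -0.09]
  [ -0.07   -0.02   -0.11    0.90   -0.10]
  [ -0.04   -0.09   -0.11   -0.06    0.84]
Leontief inverse L = M⁻¹:
  [  1.1127    0.1378    0.2481    0.2044    0.2148]
  [  0.1826    1.0781    0.1001    0.1810    0.0969]
  [  0.1026    0.1195    1.1378    0.0914    0.1517]
  [  0.1136    0.0651    0.1811    1.1560    0.1756]
  [  0.0941    0.1424    0.1845    0.1237    1.2435]
Total output x = L · d:
  x_0 = 1.1127·28 + 0.1378·34 + 0.2481·13 + 0.2044·52 + 0.2148·100 = 71.1793
  x_1 = 0.1826·28 + 1.0781·34 + 0.1001·13 + 0.1810·52 + 0.0969·100 = 62.1708
  x_2 = 0.1026·28 + 0.1195·34 + 1.1378·13 + 0.0914·52 + 0.1517·100 = 41.6520
  x_3 = 0.1136·28 + 0.0651·34 + 0.1811·13 + 1.1560·52 + 0.1756·100 = 85.4145
  x_4 = 0.0941·28 + 0.1424·34 + 0.1845·13 + 0.1237·52 + 1.2435·100 = 140.6537
Δx_0 = L[0,1] · Δd_1 = 0.1378 · 14 = 1.9292

1.9292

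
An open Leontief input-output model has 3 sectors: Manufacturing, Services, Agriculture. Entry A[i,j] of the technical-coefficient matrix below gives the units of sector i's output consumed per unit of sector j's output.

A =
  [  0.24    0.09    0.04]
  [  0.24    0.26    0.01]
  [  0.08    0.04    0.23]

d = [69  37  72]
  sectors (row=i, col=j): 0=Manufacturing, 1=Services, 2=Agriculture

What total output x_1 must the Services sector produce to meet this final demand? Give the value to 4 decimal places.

86.0872

Form M = I − A:
  [  0.76   -0.09   -0.04]
  [ -0.24    0.74   -0.01]
  [ -0.08   -0.04    0.77]
Leontief inverse L = M⁻¹:
  [  1.3777    0.1716    0.0738]
  [  0.4491    1.4082    0.0416]
  [  0.1665    0.0910    1.3085]
Total output x = L · d:
  x_0 = 1.3777·69 + 0.1716·37 + 0.0738·72 = 106.7244
  x_1 = 0.4491·69 + 1.4082·37 + 0.0416·72 = 86.0872
  x_2 = 0.1665·69 + 0.0910·37 + 1.3085·72 = 109.0668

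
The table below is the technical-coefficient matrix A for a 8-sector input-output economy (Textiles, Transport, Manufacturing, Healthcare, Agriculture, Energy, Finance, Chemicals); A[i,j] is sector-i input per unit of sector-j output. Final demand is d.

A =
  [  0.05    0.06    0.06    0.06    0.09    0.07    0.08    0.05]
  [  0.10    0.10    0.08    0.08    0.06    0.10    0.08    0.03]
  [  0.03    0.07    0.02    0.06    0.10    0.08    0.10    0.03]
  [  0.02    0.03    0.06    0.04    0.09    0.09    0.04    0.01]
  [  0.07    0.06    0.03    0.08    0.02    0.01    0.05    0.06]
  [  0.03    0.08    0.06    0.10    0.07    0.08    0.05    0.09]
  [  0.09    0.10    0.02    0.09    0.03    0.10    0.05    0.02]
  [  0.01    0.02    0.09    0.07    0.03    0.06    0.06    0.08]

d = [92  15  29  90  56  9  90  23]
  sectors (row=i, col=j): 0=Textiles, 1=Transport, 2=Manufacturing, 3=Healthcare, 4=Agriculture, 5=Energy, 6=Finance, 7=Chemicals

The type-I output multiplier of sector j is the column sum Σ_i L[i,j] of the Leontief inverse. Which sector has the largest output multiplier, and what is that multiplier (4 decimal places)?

Form M = I − A:
  [  0.95   -0.06   -0.06   -0.06   -0.09   -0.07   -0.08   -0.05]
  [ -0.10    0.90   -0.08   -0.08   -0.06   -0.10   -0.08   -0.03]
  [ -0.03   -0.07    0.98   -0.06   -0.10   -0.08   -0.10   -0.03]
  [ -0.02   -0.03   -0.06    0.96   -0.09   -0.09   -0.04   -0.01]
  [ -0.07   -0.06   -0.03   -0.08    0.98   -0.01   -0.05   -0.06]
  [ -0.03   -0.08   -0.06   -0.10   -0.07    0.92   -0.05   -0.09]
  [ -0.09   -0.10   -0.02   -0.09   -0.03   -0.10    0.95   -0.02]
  [ -0.01   -0.02   -0.09   -0.07   -0.03   -0.06   -0.06    0.92]
Leontief inverse L = M⁻¹:
  [  1.1025    0.1274    0.1113    0.1344    0.1503    0.1440    0.1425    0.0961]
  [  0.1654    1.1854    0.1447    0.1713    0.1397    0.1952    0.1593    0.0859]
  [  0.0826    0.1358    1.0685    0.1319    0.1549    0.1504    0.1571    0.0734]
  [  0.0575    0.0799    0.0958    1.0952    0.1347    0.1422    0.0852    0.0453]
  [  0.1070    0.1068    0.0704    0.1315    1.0665    0.0667    0.0964    0.0912]
  [  0.0823    0.1489    0.1186    0.1783    0.1359    1.1604    0.1165    0.1401]
  [  0.1421    0.1678    0.0748    0.1629    0.0946    0.1776    1.1119    0.0651]
  [  0.0462    0.0707    0.1311    0.1280    0.0799    0.1208    0.1101    1.1169]
Total output x = L · d:
  x_0 = 1.1025·92 + 0.1274·15 + 0.1113·29 + 0.1344·90 + 0.1503·56 + 0.1440·9 + 0.1425·90 + 0.0961·23 = 143.4166
  x_1 = 0.1654·92 + 1.1854·15 + 0.1447·29 + 0.1713·90 + 0.1397·56 + 0.1952·9 + 0.1593·90 + 0.0859·23 = 78.5056
  x_2 = 0.0826·92 + 0.1358·15 + 1.0685·29 + 0.1319·90 + 0.1549·56 + 0.1504·9 + 0.1571·90 + 0.0734·23 = 78.3559
  x_3 = 0.0575·92 + 0.0799·15 + 0.0958·29 + 1.0952·90 + 0.1347·56 + 0.1422·9 + 0.0852·90 + 0.0453·23 = 125.3660
  x_4 = 0.1070·92 + 0.1068·15 + 0.0704·29 + 0.1315·90 + 1.0665·56 + 0.0667·9 + 0.0964·90 + 0.0912·23 = 96.4198
  x_5 = 0.0823·92 + 0.1489·15 + 0.1186·29 + 0.1783·90 + 0.1359·56 + 1.1604·9 + 0.1165·90 + 0.1401·23 = 61.0600
  x_6 = 0.1421·92 + 0.1678·15 + 0.0748·29 + 0.1629·90 + 0.0946·56 + 0.1776·9 + 1.1119·90 + 0.0651·23 = 140.8867
  x_7 = 0.0462·92 + 0.0707·15 + 0.1311·29 + 0.1280·90 + 0.0799·56 + 0.1208·9 + 0.1101·90 + 1.1169·23 = 61.7841
Output multipliers (column sums of L):
  Textiles: 1.7856
  Transport: 2.0226
  Manufacturing: 1.8152
  Healthcare: 2.1336
  Agriculture: 1.9565
  Energy: 2.1574
  Finance: 1.9790
  Chemicals: 1.7140

Energy (2.1574)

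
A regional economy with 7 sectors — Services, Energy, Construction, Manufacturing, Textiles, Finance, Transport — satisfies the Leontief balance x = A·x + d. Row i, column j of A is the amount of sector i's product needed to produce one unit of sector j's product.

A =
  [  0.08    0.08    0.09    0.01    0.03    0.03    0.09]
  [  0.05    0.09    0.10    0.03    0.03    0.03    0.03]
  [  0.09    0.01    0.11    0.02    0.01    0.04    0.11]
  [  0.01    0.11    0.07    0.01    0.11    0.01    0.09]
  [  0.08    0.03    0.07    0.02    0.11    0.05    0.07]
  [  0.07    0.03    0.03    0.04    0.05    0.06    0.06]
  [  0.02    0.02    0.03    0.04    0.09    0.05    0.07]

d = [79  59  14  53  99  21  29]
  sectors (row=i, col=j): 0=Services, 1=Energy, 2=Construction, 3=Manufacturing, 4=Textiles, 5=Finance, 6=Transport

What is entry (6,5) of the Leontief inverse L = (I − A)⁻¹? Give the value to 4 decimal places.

Form M = I − A:
  [  0.92   -0.08   -0.09   -0.01   -0.03   -0.03   -0.09]
  [ -0.05    0.91   -0.10   -0.03   -0.03   -0.03   -0.03]
  [ -0.09   -0.01    0.89   -0.02   -0.01   -0.04   -0.11]
  [ -0.01   -0.11   -0.07    0.99   -0.11   -0.01   -0.09]
  [ -0.08   -0.03   -0.07   -0.02    0.89   -0.05   -0.07]
  [ -0.07   -0.03   -0.03   -0.04   -0.05    0.94   -0.06]
  [ -0.02   -0.02   -0.03   -0.04   -0.09   -0.05    0.93]
Leontief inverse L = M⁻¹:
  [  1.1197    0.1102    0.1393    0.0267    0.0636    0.0563    0.1394]
  [  0.0863    1.1187    0.1467    0.0440    0.0581    0.0522    0.0738]
  [  0.1274    0.0353    1.1543    0.0357    0.0428    0.0655    0.1609]
  [  0.0493    0.1390    0.1191    1.0273    0.1505    0.0373    0.1365]
  [  0.1243    0.0600    0.1197    0.0370    1.1527    0.0793    0.1236]
  [  0.1021    0.0569    0.0674    0.0536    0.0837    1.0822    0.1010]
  [  0.0497    0.0424    0.0637    0.0533    0.1265    0.0719    1.1083]
Total output x = L · d:
  x_0 = 1.1197·79 + 0.1102·59 + 0.1393·14 + 0.0267·53 + 0.0636·99 + 0.0563·21 + 0.1394·29 = 109.8384
  x_1 = 0.0863·79 + 1.1187·59 + 0.1467·14 + 0.0440·53 + 0.0581·99 + 0.0522·21 + 0.0738·29 = 86.1876
  x_2 = 0.1274·79 + 0.0353·59 + 1.1543·14 + 0.0357·53 + 0.0428·99 + 0.0655·21 + 0.1609·29 = 40.4824
  x_3 = 0.0493·79 + 0.1390·59 + 0.1191·14 + 1.0273·53 + 0.1505·99 + 0.0373·21 + 0.1365·29 = 87.8517
  x_4 = 0.1243·79 + 0.0600·59 + 0.1197·14 + 0.0370·53 + 1.1527·99 + 0.0793·21 + 0.1236·29 = 136.3635
  x_5 = 0.1021·79 + 0.0569·59 + 0.0674·14 + 0.0536·53 + 0.0837·99 + 1.0822·21 + 0.1010·29 = 49.1493
  x_6 = 0.0497·79 + 0.0424·59 + 0.0637·14 + 0.0533·53 + 0.1265·99 + 0.0719·21 + 1.1083·29 = 56.3218

L[6,5] = 0.0719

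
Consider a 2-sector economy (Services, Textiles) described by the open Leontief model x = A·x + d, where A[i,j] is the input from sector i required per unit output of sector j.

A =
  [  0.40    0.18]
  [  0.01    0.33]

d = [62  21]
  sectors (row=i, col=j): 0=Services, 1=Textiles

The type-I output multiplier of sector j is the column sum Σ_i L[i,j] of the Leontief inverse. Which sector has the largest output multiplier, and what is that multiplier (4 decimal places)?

Textiles (1.9490)

Form M = I − A:
  [  0.60   -0.18]
  [ -0.01    0.67]
Leontief inverse L = M⁻¹:
  [  1.6742    0.4498]
  [  0.0250    1.4993]
Total output x = L · d:
  x_0 = 1.6742·62 + 0.4498·21 = 113.2434
  x_1 = 0.0250·62 + 1.4993·21 = 33.0335
Output multipliers (column sums of L):
  Services: 1.6992
  Textiles: 1.9490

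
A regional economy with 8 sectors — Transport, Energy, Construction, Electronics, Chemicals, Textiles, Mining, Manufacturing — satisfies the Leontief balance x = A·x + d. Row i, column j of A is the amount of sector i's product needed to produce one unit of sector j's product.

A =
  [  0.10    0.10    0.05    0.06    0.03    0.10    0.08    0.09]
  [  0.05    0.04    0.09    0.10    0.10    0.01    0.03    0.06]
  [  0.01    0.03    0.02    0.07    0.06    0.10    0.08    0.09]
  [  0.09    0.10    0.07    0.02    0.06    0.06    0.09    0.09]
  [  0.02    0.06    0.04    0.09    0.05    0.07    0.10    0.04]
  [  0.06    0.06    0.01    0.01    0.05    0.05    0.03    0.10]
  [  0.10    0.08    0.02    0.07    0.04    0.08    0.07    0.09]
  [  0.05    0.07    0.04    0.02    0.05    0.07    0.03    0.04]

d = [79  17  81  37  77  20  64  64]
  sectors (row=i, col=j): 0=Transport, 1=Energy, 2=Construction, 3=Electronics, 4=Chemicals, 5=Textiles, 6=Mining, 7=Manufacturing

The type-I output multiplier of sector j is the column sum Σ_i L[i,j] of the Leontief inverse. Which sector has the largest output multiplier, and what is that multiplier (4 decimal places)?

Manufacturing (2.1537)

Form M = I − A:
  [  0.90   -0.10   -0.05   -0.06   -0.03   -0.10   -0.08   -0.09]
  [ -0.05    0.96   -0.09   -0.10   -0.10   -0.01   -0.03   -0.06]
  [ -0.01   -0.03    0.98   -0.07   -0.06   -0.10   -0.08   -0.09]
  [ -0.09   -0.10   -0.07    0.98   -0.06   -0.06   -0.09   -0.09]
  [ -0.02   -0.06   -0.04   -0.09    0.95   -0.07   -0.10   -0.04]
  [ -0.06   -0.06   -0.01   -0.01   -0.05    0.95   -0.03   -0.10]
  [ -0.10   -0.08   -0.02   -0.07   -0.04   -0.08    0.93   -0.09]
  [ -0.05   -0.07   -0.04   -0.02   -0.05   -0.07   -0.03    0.96]
Leontief inverse L = M⁻¹:
  [  1.1749    0.1808    0.1013    0.1225    0.0953    0.1767    0.1492    0.1788]
  [  0.1039    1.1038    0.1317    0.1524    0.1520    0.0746    0.0935    0.1282]
  [  0.0639    0.0900    1.0549    0.1124    0.1071    0.1561    0.1315    0.1541]
  [  0.1581    0.1747    0.1181    1.0837    0.1220    0.1343    0.1573    0.1722]
  [  0.0782    0.1230    0.0791    0.1389    1.1010    0.1290    0.1570    0.1095]
  [  0.1022    0.1075    0.0408    0.0475    0.0886    1.0952    0.0700    0.1489]
  [  0.1696    0.1553    0.0675    0.1261    0.0985    0.1498    1.1338    0.1698]
  [  0.0916    0.1164    0.0705    0.0594    0.0899    0.1152    0.0721    1.0922]
Total output x = L · d:
  x_0 = 1.1749·79 + 0.1808·17 + 0.1013·81 + 0.1225·37 + 0.0953·77 + 0.1767·20 + 0.1492·64 + 0.1788·64 = 140.4934
  x_1 = 0.1039·79 + 1.1038·17 + 0.1317·81 + 0.1524·37 + 0.1520·77 + 0.0746·20 + 0.0935·64 + 0.1282·64 = 70.6630
  x_2 = 0.0639·79 + 0.0900·17 + 1.0549·81 + 0.1124·37 + 0.1071·77 + 0.1561·20 + 0.1315·64 + 0.1541·64 = 125.8374
  x_3 = 0.1581·79 + 0.1747·17 + 0.1181·81 + 1.0837·37 + 0.1220·77 + 0.1343·20 + 0.1573·64 + 0.1722·64 = 98.2942
  x_4 = 0.0782·79 + 0.1230·17 + 0.0791·81 + 0.1389·37 + 1.1010·77 + 0.1290·20 + 0.1570·64 + 0.1095·64 = 124.2320
  x_5 = 0.1022·79 + 0.1075·17 + 0.0408·81 + 0.0475·37 + 0.0886·77 + 1.0952·20 + 0.0700·64 + 0.1489·64 = 57.6985
  x_6 = 0.1696·79 + 0.1553·17 + 0.0675·81 + 0.1261·37 + 0.0985·77 + 0.1498·20 + 1.1338·64 + 0.1698·64 = 120.1746
  x_7 = 0.0916·79 + 0.1164·17 + 0.0705·81 + 0.0594·37 + 0.0899·77 + 0.1152·20 + 0.0721·64 + 1.0922·64 = 100.8606
Output multipliers (column sums of L):
  Transport: 1.9424
  Energy: 2.0515
  Construction: 1.6640
  Electronics: 1.8428
  Chemicals: 1.8544
  Textiles: 2.0310
  Mining: 1.9644
  Manufacturing: 2.1537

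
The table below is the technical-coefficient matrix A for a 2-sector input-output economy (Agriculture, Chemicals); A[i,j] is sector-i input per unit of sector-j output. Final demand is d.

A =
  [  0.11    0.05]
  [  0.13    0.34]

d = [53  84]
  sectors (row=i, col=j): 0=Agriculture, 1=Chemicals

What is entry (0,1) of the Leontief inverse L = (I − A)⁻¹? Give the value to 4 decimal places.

L[0,1] = 0.0861

Form M = I − A:
  [  0.89   -0.05]
  [ -0.13    0.66]
Leontief inverse L = M⁻¹:
  [  1.1362    0.0861]
  [  0.2238    1.5321]
Total output x = L · d:
  x_0 = 1.1362·53 + 0.0861·84 = 67.4471
  x_1 = 0.2238·53 + 1.5321·84 = 140.5578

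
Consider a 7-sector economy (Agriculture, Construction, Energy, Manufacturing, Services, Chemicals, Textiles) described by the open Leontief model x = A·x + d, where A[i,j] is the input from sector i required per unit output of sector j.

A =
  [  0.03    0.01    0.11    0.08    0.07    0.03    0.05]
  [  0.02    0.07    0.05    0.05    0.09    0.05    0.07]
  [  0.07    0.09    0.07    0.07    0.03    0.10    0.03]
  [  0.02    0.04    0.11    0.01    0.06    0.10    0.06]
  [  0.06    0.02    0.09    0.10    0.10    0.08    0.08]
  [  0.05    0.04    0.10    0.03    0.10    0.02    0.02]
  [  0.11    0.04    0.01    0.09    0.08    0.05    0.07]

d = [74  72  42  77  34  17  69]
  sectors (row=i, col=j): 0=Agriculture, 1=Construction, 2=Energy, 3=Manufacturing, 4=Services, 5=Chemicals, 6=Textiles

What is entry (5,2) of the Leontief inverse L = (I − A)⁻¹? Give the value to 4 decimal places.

L[5,2] = 0.1516

Form M = I − A:
  [  0.97   -0.01   -0.11   -0.08   -0.07   -0.03   -0.05]
  [ -0.02    0.93   -0.05   -0.05   -0.09   -0.05   -0.07]
  [ -0.07   -0.09    0.93   -0.07   -0.03   -0.10   -0.03]
  [ -0.02   -0.04   -0.11    0.99   -0.06   -0.10   -0.06]
  [ -0.06   -0.02   -0.09   -0.10    0.90   -0.08   -0.08]
  [ -0.05   -0.04   -0.10   -0.03   -0.10    0.98   -0.02]
  [ -0.11   -0.04   -0.01   -0.09   -0.08   -0.05    0.93]
Leontief inverse L = M⁻¹:
  [  1.0670    0.0421    0.1635    0.1219    0.1170    0.0778    0.0854]
  [  0.0585    1.1019    0.1029    0.0952    0.1449    0.0957    0.1101]
  [  0.1079    0.1272    1.1338    0.1152    0.0893    0.1481    0.0702]
  [  0.0602    0.0745    0.1632    1.0546    0.1123    0.1439    0.0949]
  [  0.1107    0.0607    0.1648    0.1578    1.1690    0.1414    0.1296]
  [  0.0840    0.0700    0.1516    0.0731    0.1466    1.0642    0.0549]
  [  0.1498    0.0699    0.0741    0.1393    0.1403    0.0982    1.1141]
Total output x = L · d:
  x_0 = 1.0670·74 + 0.0421·72 + 0.1635·42 + 0.1219·77 + 0.1170·34 + 0.0778·17 + 0.0854·69 = 109.4351
  x_1 = 0.0585·74 + 1.1019·72 + 0.1029·42 + 0.0952·77 + 0.1449·34 + 0.0957·17 + 0.1101·69 = 109.4685
  x_2 = 0.1079·74 + 0.1272·72 + 1.1338·42 + 0.1152·77 + 0.0893·34 + 0.1481·17 + 0.0702·69 = 84.0351
  x_3 = 0.0602·74 + 0.0745·72 + 0.1632·42 + 1.0546·77 + 0.1123·34 + 0.1439·17 + 0.0949·69 = 110.6900
  x_4 = 0.1107·74 + 0.0607·72 + 0.1648·42 + 0.1578·77 + 1.1690·34 + 0.1414·17 + 0.1296·69 = 82.7319
  x_5 = 0.0840·74 + 0.0700·72 + 0.1516·42 + 0.0731·77 + 0.1466·34 + 1.0642·17 + 0.0549·69 = 50.1157
  x_6 = 0.1498·74 + 0.0699·72 + 0.0741·42 + 0.1393·77 + 0.1403·34 + 0.0982·17 + 1.1141·69 = 113.2725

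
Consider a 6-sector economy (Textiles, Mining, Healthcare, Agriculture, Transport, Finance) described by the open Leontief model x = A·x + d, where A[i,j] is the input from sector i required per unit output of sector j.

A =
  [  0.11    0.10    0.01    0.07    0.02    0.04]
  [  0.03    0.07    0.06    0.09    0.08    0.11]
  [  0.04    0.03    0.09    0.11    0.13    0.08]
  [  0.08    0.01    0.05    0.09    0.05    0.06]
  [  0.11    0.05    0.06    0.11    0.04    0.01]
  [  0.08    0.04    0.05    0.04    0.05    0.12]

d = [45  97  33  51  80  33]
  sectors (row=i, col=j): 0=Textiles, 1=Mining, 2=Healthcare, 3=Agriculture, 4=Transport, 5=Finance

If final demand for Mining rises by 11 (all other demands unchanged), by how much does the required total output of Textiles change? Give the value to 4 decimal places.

1.4585

Form M = I − A:
  [  0.89   -0.10   -0.01   -0.07   -0.02   -0.04]
  [ -0.03    0.93   -0.06   -0.09   -0.08   -0.11]
  [ -0.04   -0.03    0.91   -0.11   -0.13   -0.08]
  [ -0.08   -0.01   -0.05    0.91   -0.05   -0.06]
  [ -0.11   -0.05   -0.06   -0.11    0.96   -0.01]
  [ -0.08   -0.04   -0.05   -0.04   -0.05    0.88]
Leontief inverse L = M⁻¹:
  [  1.1535    0.1326    0.0355    0.1157    0.0501    0.0807]
  [  0.0849    1.1028    0.0989    0.1496    0.1233    0.1623]
  [  0.1027    0.0646    1.1329    0.1783    0.1770    0.1299]
  [  0.1252    0.0366    0.0767    1.1353    0.0802    0.0956]
  [  0.1587    0.0816    0.0897    0.1632    1.0750    0.0489]
  [  0.1293    0.0722    0.0807    0.0883    0.0849    1.1656]
Total output x = L · d:
  x_0 = 1.1535·45 + 0.1326·97 + 0.0355·33 + 0.1157·51 + 0.0501·80 + 0.0807·33 = 78.5169
  x_1 = 0.0849·45 + 1.1028·97 + 0.0989·33 + 0.1496·51 + 0.1233·80 + 0.1623·33 = 136.9067
  x_2 = 0.1027·45 + 0.0646·97 + 1.1329·33 + 0.1783·51 + 0.1770·80 + 0.1299·33 = 75.8139
  x_3 = 0.1252·45 + 0.0366·97 + 0.0767·33 + 1.1353·51 + 0.0802·80 + 0.0956·33 = 79.1793
  x_4 = 0.1587·45 + 0.0816·97 + 0.0897·33 + 0.1632·51 + 1.0750·80 + 0.0489·33 = 113.9512
  x_5 = 0.1293·45 + 0.0722·97 + 0.0807·33 + 0.0883·51 + 0.0849·80 + 1.1656·33 = 65.2421
Δx_0 = L[0,1] · Δd_1 = 0.1326 · 11 = 1.4585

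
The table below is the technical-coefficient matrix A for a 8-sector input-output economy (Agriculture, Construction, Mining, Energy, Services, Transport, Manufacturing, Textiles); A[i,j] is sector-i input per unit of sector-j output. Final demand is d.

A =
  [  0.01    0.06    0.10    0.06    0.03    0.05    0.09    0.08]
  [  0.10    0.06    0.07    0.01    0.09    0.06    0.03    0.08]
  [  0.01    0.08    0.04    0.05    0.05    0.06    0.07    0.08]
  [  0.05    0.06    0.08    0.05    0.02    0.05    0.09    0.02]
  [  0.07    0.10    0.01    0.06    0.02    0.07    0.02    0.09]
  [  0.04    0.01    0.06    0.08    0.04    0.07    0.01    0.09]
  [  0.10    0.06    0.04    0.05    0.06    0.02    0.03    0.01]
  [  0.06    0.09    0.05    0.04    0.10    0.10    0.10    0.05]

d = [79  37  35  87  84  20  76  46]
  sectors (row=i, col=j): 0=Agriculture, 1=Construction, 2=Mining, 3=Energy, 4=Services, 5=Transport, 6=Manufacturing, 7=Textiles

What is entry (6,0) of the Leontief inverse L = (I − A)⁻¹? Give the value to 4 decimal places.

Form M = I − A:
  [  0.99   -0.06   -0.10   -0.06   -0.03   -0.05   -0.09   -0.08]
  [ -0.10    0.94   -0.07   -0.01   -0.09   -0.06   -0.03   -0.08]
  [ -0.01   -0.08    0.96   -0.05   -0.05   -0.06   -0.07   -0.08]
  [ -0.05   -0.06   -0.08    0.95   -0.02   -0.05   -0.09   -0.02]
  [ -0.07   -0.10   -0.01   -0.06    0.98   -0.07   -0.02   -0.09]
  [ -0.04   -0.01   -0.06   -0.08   -0.04    0.93   -0.01   -0.09]
  [ -0.10   -0.06   -0.04   -0.05   -0.06   -0.02    0.97   -0.01]
  [ -0.06   -0.09   -0.05   -0.04   -0.10   -0.10   -0.10    0.95]
Leontief inverse L = M⁻¹:
  [  1.0604    0.1178    0.1475    0.1025    0.0791    0.1028    0.1385    0.1325]
  [  0.1491    1.1225    0.1219    0.0568    0.1396    0.1191    0.0816    0.1439]
  [  0.0593    0.1327    1.0843    0.0889    0.0958    0.1101    0.1126    0.1300]
  [  0.0922    0.1078    0.1234    1.0873    0.0597    0.0927    0.1307    0.0659]
  [  0.1168    0.1517    0.0605    0.0994    1.0668    0.1224    0.0671    0.1432]
  [  0.0773    0.0580    0.1022    0.1186    0.0782    1.1179    0.0545    0.1364]
  [  0.1358    0.1048    0.0808    0.0834    0.0930    0.0596    1.0685    0.0545]
  [  0.1228    0.1584    0.1088    0.0940    0.1561    0.1643    0.1532    1.1194]
Total output x = L · d:
  x_0 = 1.0604·79 + 0.1178·37 + 0.1475·35 + 0.1025·87 + 0.0791·84 + 0.1028·20 + 0.1385·76 + 0.1325·46 = 127.5404
  x_1 = 0.1491·79 + 1.1225·37 + 0.1219·35 + 0.0568·87 + 0.1396·84 + 0.1191·20 + 0.0816·76 + 0.1439·46 = 89.4471
  x_2 = 0.0593·79 + 0.1327·37 + 1.0843·35 + 0.0889·87 + 0.0958·84 + 0.1101·20 + 0.1126·76 + 0.1300·46 = 80.0782
  x_3 = 0.0922·79 + 0.1078·37 + 0.1234·35 + 1.0873·87 + 0.0597·84 + 0.0927·20 + 0.1307·76 + 0.0659·46 = 130.0214
  x_4 = 0.1168·79 + 0.1517·37 + 0.0605·35 + 0.0994·87 + 1.0668·84 + 0.1224·20 + 0.0671·76 + 0.1432·46 = 129.3522
  x_5 = 0.0773·79 + 0.0580·37 + 0.1022·35 + 0.1186·87 + 0.0782·84 + 1.1179·20 + 0.0545·76 + 0.1364·46 = 61.4930
  x_6 = 0.1358·79 + 0.1048·37 + 0.0808·35 + 0.0834·87 + 0.0930·84 + 0.0596·20 + 1.0685·76 + 0.0545·46 = 117.4092
  x_7 = 0.1228·79 + 0.1584·37 + 0.1088·35 + 0.0940·87 + 0.1561·84 + 0.1643·20 + 0.1532·76 + 1.1194·46 = 107.0872

L[6,0] = 0.1358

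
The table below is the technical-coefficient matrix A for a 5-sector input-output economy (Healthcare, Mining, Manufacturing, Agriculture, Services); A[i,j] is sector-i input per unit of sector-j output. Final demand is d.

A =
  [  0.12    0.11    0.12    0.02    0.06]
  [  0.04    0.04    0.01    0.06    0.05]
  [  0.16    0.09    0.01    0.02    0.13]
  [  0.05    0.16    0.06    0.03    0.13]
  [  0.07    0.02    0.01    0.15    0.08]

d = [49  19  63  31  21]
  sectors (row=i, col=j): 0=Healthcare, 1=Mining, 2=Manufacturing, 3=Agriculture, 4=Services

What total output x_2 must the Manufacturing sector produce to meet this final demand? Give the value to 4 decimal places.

84.3881

Form M = I − A:
  [  0.88   -0.11   -0.12   -0.02   -0.06]
  [ -0.04    0.96   -0.01   -0.06   -0.05]
  [ -0.16   -0.09    0.99   -0.02   -0.13]
  [ -0.05   -0.16   -0.06    0.97   -0.13]
  [ -0.07   -0.02   -0.01   -0.15    0.92]
Leontief inverse L = M⁻¹:
  [  1.1832    0.1612    0.1495    0.0552    0.1149]
  [  0.0635    1.0661    0.0241    0.0796    0.0767]
  [  0.2134    0.1362    1.0429    0.0618    0.1774]
  [  0.0994    0.2019    0.0811    1.0751    0.1808]
  [  0.1099    0.0698    0.0365    0.1819    1.1288]
Total output x = L · d:
  x_0 = 1.1832·49 + 0.1612·19 + 0.1495·63 + 0.0552·31 + 0.1149·21 = 74.5819
  x_1 = 0.0635·49 + 1.0661·19 + 0.0241·63 + 0.0796·31 + 0.0767·21 = 28.9596
  x_2 = 0.2134·49 + 0.1362·19 + 1.0429·63 + 0.0618·31 + 0.1774·21 = 84.3881
  x_3 = 0.0994·49 + 0.2019·19 + 0.0811·63 + 1.0751·31 + 0.1808·21 = 50.9400
  x_4 = 0.1099·49 + 0.0698·19 + 0.0365·63 + 0.1819·31 + 1.1288·21 = 38.3531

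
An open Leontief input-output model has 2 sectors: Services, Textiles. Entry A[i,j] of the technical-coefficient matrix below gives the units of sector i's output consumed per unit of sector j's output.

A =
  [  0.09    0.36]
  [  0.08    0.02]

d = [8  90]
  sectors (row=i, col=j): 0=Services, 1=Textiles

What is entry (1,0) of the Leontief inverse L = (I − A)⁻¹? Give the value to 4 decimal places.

Form M = I − A:
  [  0.91   -0.36]
  [ -0.08    0.98]
Leontief inverse L = M⁻¹:
  [  1.1356    0.4171]
  [  0.0927    1.0545]
Total output x = L · d:
  x_0 = 1.1356·8 + 0.4171·90 = 46.6280
  x_1 = 0.0927·8 + 1.0545·90 = 95.6431

L[1,0] = 0.0927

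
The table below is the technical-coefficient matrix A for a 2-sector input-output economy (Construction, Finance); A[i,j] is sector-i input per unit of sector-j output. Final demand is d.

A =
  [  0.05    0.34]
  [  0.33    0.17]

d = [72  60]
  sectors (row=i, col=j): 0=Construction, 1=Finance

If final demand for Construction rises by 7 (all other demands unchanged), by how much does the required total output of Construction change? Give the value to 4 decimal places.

8.5909

Form M = I − A:
  [  0.95   -0.34]
  [ -0.33    0.83]
Leontief inverse L = M⁻¹:
  [  1.2273    0.5027]
  [  0.4879    1.4047]
Total output x = L · d:
  x_0 = 1.2273·72 + 0.5027·60 = 118.5273
  x_1 = 0.4879·72 + 1.4047·60 = 119.4145
Δx_0 = L[0,0] · Δd_0 = 1.2273 · 7 = 8.5909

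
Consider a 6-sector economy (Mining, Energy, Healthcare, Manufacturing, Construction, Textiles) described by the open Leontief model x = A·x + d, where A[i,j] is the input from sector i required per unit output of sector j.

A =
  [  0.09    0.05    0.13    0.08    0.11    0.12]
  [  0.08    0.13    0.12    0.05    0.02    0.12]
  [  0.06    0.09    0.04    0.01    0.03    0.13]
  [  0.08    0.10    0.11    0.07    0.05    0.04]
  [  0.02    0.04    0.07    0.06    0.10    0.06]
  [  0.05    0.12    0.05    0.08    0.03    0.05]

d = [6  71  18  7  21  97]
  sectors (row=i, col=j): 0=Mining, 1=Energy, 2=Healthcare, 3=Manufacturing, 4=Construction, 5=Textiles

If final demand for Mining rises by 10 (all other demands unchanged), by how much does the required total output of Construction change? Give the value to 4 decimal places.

0.5521

Form M = I − A:
  [  0.91   -0.05   -0.13   -0.08   -0.11   -0.12]
  [ -0.08    0.87   -0.12   -0.05   -0.02   -0.12]
  [ -0.06   -0.09    0.96   -0.01   -0.03   -0.13]
  [ -0.08   -0.10   -0.11    0.93   -0.05   -0.04]
  [ -0.02   -0.04   -0.07   -0.06    0.90   -0.06]
  [ -0.05   -0.12   -0.05   -0.08   -0.03    0.95]
Leontief inverse L = M⁻¹:
  [  1.1524    0.1404    0.2123    0.1376    0.1656    0.2086]
  [  0.1423    1.2215    0.1991    0.1021    0.0638    0.2078]
  [  0.1016    0.1534    1.0945    0.0489    0.0613    0.1879]
  [  0.1336    0.1747    0.1803    1.1140    0.0920    0.1163]
  [  0.0552    0.0935    0.1182    0.0936    1.1328    0.1104]
  [  0.0970    0.1874    0.1129    0.1195    0.0635    1.1130]
Total output x = L · d:
  x_0 = 1.1524·6 + 0.1404·71 + 0.2123·18 + 0.1376·7 + 0.1656·21 + 0.2086·97 = 45.3828
  x_1 = 0.1423·6 + 1.2215·71 + 0.1991·18 + 0.1021·7 + 0.0638·21 + 0.2078·97 = 113.3823
  x_2 = 0.1016·6 + 0.1534·71 + 1.0945·18 + 0.0489·7 + 0.0613·21 + 0.1879·97 = 51.0592
  x_3 = 0.1336·6 + 0.1747·71 + 0.1803·18 + 1.1140·7 + 0.0920·21 + 0.1163·97 = 37.4626
  x_4 = 0.0552·6 + 0.0935·71 + 0.1182·18 + 0.0936·7 + 1.1328·21 + 0.1104·97 = 44.2535
  x_5 = 0.0970·6 + 0.1874·71 + 0.1129·18 + 0.1195·7 + 0.0635·21 + 1.1130·97 = 126.0554
Δx_4 = L[4,0] · Δd_0 = 0.0552 · 10 = 0.5521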